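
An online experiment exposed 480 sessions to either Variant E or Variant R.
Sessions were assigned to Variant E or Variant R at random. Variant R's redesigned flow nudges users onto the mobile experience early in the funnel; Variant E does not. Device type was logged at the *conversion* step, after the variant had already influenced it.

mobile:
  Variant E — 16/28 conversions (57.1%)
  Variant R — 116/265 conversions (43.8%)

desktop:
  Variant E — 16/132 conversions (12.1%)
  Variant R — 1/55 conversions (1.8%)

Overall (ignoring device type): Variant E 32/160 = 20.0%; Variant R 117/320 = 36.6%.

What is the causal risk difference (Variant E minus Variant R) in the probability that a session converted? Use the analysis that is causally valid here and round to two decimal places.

-0.17

The distribution of device type is itself part of what the variant does — it is an intermediate outcome. Holding it fixed would remove that part of the effect; the total effect is the pooled difference.
The causal difference is the pooled difference: 0.200 − 0.366 = -0.166.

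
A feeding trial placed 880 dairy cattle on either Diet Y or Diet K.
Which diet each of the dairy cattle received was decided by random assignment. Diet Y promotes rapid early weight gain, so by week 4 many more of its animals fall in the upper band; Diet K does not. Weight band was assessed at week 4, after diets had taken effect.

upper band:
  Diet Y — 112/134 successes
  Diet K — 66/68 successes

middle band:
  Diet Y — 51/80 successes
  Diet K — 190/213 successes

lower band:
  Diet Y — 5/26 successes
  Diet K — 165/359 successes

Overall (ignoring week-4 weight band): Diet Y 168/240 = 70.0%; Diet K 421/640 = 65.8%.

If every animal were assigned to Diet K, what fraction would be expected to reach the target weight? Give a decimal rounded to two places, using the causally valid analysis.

Because the diet influences week-4 weight band, week-4 weight band is a post-treatment mediator, not a confounder. Stratifying on it would bias the estimate; the causal effect is the crude pooled difference.
So P(outcome | do(Diet K)) is just the pooled rate for Diet K: 421/640 = 0.658.

0.66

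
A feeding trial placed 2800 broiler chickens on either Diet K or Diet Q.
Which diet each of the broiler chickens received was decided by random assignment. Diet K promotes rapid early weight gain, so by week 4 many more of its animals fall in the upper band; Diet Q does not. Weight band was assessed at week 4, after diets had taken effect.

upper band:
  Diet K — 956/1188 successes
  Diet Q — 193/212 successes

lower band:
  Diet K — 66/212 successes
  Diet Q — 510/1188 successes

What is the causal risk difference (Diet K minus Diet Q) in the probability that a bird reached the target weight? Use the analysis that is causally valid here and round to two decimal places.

+0.23

Stratifying would compare diets among broiler chickens the diets themselves sorted into week-4 weight band groups — a form of selection on an intermediate. The unconditioned pooled rates give the total causal effect.
The causal difference is the pooled difference: 0.730 − 0.502 = +0.228.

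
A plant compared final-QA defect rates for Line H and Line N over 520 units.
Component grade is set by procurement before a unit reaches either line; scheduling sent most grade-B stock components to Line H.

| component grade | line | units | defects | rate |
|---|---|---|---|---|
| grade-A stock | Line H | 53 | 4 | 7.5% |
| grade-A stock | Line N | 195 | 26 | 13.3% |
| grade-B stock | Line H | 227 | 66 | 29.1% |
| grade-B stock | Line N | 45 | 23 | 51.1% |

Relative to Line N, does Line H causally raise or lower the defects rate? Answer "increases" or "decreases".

Since component grade is a pre-existing factor (not a product of the line) and it affects the outcome on its own, it is a confounder. The stratified rates, not the pooled rate, identify the causal effect.
Within each level — grade-A stock: 7.5% vs 13.3%; grade-B stock: 29.1% vs 51.1% — Line H is lower every time.

decreases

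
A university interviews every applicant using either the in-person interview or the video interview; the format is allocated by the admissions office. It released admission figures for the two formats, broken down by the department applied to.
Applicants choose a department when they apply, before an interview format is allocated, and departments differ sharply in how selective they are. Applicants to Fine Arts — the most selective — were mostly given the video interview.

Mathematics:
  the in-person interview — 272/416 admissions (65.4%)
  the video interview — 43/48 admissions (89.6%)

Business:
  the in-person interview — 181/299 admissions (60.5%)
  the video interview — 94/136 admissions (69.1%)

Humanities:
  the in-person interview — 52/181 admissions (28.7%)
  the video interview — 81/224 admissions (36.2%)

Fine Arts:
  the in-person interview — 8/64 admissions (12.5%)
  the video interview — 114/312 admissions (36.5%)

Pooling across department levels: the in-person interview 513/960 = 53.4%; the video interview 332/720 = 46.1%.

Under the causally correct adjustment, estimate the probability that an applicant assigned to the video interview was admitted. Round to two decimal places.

Within every department level the video interview has the higher rate, yet pooled the in-person interview does — Simpson's reversal.
Department satisfies the back-door criterion: it is not a descendant of the interview format, and it blocks the spurious path from interview format to outcome. Adjusting for it (i.e., using the within-department rates) gives the causal effect.
Standardising the video interview to the population department mix: 0.276·43/48 + 0.259·94/136 + 0.241·81/224 + 0.224·114/312 = 0.595.

0.60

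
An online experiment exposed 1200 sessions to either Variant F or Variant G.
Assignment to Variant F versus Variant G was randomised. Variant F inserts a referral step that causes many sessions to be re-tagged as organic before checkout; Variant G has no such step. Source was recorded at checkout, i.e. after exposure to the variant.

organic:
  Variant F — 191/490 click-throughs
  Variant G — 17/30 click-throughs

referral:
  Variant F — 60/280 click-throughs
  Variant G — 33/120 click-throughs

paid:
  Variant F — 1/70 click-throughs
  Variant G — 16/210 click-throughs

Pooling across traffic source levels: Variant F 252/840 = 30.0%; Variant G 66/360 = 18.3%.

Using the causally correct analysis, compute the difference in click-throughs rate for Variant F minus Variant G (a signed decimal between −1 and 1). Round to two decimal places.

Traffic source is recorded after the variant and is itself shifted by it — it sits on the causal path from variant to outcome. Conditioning on a mediator would strip out part of the effect we want; the pooled comparison gives the total causal effect.
The causal difference is the pooled difference: 0.300 − 0.183 = +0.117.

+0.12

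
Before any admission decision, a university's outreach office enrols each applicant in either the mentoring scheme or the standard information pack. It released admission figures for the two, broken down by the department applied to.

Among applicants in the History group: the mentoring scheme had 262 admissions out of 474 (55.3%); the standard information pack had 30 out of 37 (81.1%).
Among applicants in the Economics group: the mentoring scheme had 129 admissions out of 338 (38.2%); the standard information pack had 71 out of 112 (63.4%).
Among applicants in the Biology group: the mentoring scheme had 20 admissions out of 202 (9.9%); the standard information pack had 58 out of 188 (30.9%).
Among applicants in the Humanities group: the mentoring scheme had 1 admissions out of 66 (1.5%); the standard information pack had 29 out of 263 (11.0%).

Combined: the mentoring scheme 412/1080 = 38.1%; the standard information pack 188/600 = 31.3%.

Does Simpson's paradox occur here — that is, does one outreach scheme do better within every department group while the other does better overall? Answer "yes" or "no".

yes

Within each department level (History 55.3% vs 81.1%; Economics 38.2% vs 63.4%; Biology 9.9% vs 30.9%; Humanities 1.5% vs 11.0%), the standard information pack has the higher rate every time. Pooled: 38.1% vs 31.3% — the mentoring scheme has the higher rate overall. The two comparisons disagree.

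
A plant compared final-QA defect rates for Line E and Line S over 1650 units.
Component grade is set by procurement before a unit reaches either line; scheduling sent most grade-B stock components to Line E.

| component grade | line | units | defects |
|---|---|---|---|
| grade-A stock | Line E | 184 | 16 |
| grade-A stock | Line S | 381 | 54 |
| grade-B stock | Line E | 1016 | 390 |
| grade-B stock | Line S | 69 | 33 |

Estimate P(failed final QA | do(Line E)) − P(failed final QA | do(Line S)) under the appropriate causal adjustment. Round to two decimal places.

The component grade-specific comparison favours Line E throughout, but the pooled figures favour Line S. The question is whether to condition on component grade.
Here component grade is a common cause — it drives both which line a case falls under and the outcome. The crude comparison mixes populations; the stratum-specific rates are the causally relevant ones.
Adjusting over the population distribution of component grade: 0.342·(0.087−0.142) + 0.658·(0.384−0.478) = -0.081.

-0.08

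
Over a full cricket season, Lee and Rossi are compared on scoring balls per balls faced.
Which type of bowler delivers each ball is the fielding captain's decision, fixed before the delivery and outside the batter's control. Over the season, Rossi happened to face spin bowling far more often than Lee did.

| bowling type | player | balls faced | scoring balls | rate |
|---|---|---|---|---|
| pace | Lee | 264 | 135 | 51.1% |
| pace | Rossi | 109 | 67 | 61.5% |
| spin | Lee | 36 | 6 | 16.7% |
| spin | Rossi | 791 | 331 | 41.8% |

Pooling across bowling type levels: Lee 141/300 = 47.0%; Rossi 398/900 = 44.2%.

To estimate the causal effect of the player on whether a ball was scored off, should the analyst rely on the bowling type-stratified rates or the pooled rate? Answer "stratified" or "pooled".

Bowling type is set before the player has any effect — it is not caused by the player — and it independently drives the outcome. That makes it a confounder, so the causal comparison is within bowling type levels.
Within each level — pace: 51.1% vs 61.5%; spin: 16.7% vs 41.8% — Rossi is higher every time.

stratified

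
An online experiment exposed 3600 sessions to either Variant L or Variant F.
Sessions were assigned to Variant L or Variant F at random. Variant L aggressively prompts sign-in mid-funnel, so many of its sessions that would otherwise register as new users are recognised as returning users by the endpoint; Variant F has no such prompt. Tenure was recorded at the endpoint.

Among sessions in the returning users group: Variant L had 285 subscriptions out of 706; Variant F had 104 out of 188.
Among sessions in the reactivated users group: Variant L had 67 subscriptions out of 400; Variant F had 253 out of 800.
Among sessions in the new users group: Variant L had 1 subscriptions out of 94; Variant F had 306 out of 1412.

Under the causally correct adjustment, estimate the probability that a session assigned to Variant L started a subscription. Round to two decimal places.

The user tenure-specific comparison favours Variant F throughout, but the pooled figures favour Variant L. The question is whether to condition on user tenure.
The distribution of user tenure is itself part of what the variant does — it is an intermediate outcome. Holding it fixed would remove that part of the effect; the total effect is the pooled difference.
So P(outcome | do(Variant L)) is just the pooled rate for Variant L: 353/1200 = 0.294.

0.29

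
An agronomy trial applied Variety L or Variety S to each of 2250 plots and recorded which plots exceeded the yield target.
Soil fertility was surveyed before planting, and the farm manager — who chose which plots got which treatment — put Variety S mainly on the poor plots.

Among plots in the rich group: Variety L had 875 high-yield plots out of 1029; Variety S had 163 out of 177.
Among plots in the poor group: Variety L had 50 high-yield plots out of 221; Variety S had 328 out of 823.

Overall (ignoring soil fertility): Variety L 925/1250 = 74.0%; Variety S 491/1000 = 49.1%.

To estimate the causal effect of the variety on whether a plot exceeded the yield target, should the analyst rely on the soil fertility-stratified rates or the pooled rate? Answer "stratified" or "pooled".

stratified

Soil fertility differs across varietys for reasons unrelated to any effect of the variety itself, and it separately predicts the outcome — a classic confounder. We must compare within soil fertility levels.
Within each level — rich: 85.0% vs 92.1%; poor: 22.6% vs 39.9% — Variety S is higher every time.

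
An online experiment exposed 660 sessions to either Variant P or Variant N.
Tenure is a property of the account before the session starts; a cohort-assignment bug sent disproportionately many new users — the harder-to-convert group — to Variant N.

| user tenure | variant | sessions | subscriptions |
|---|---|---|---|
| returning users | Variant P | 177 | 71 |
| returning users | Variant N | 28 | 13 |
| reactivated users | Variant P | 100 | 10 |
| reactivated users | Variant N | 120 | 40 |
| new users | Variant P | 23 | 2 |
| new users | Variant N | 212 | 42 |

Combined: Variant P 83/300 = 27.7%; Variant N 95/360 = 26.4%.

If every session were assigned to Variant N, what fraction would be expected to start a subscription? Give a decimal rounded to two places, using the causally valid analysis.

0.33

Here user tenure is a common cause — it drives both which variant a case falls under and the outcome. The crude comparison mixes populations; the stratum-specific rates are the causally relevant ones.
Standardising Variant N to the population user tenure mix: 0.311·13/28 + 0.333·40/120 + 0.356·42/212 = 0.326.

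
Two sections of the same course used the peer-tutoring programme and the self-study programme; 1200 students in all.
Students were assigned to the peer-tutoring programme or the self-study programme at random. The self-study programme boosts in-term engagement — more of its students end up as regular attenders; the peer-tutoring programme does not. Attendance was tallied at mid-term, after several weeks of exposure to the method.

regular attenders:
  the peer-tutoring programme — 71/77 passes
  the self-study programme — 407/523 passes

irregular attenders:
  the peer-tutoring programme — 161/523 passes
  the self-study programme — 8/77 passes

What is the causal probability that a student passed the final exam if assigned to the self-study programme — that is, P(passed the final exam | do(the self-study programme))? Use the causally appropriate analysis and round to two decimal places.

0.69

the peer-tutoring programme is higher inside every mid-term attendance stratum but the self-study programme is higher in aggregate. Whether to stratify depends on how mid-term attendance relates to the teaching method.
Mid-term attendance is downstream of the teaching method. One should not condition on a consequence of treatment, so the overall rates are the right comparison.
So P(outcome | do(the self-study programme)) is just the pooled rate for the self-study programme: 415/600 = 0.692.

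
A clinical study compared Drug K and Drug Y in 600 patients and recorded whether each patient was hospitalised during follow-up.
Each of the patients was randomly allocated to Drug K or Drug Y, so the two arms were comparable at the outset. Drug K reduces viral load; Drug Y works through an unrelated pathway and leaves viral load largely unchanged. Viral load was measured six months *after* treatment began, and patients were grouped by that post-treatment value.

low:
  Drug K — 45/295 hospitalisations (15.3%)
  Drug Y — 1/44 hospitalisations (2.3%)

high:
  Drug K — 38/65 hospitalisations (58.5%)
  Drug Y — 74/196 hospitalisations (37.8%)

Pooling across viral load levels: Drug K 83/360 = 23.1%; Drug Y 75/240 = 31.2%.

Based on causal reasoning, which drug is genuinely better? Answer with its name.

Drug K

Viral load is recorded after the drug and is itself shifted by it — it sits on the causal path from drug to outcome. Conditioning on a mediator would strip out part of the effect we want; the pooled comparison gives the total causal effect.
Pooled: Drug K 23.1% vs Drug Y 31.2%; Drug K is lower overall.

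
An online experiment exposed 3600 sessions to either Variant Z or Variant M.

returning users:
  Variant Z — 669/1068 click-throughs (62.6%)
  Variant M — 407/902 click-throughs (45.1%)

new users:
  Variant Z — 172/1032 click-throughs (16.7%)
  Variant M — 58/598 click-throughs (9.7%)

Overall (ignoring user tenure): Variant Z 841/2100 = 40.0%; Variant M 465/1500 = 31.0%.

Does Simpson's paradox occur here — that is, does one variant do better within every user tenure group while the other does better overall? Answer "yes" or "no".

no

Within each user tenure level (returning users 62.6% vs 45.1%; new users 16.7% vs 9.7%), Variant Z has the higher rate every time. Pooled: 40.0% vs 31.0% — Variant Z has the higher rate overall. They agree.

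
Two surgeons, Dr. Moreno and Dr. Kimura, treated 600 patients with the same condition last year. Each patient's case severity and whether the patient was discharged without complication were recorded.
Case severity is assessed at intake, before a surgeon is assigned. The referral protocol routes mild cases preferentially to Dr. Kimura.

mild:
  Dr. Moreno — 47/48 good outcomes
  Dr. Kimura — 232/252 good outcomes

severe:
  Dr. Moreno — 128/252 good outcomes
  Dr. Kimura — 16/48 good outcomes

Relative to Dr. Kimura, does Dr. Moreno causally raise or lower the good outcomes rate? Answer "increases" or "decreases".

increases

Case severity is set before the surgeon has any effect — it is not caused by the surgeon — and it independently drives the outcome. That makes it a confounder, so the causal comparison is within case severity levels.
Within each level — mild: 97.9% vs 92.1%; severe: 50.8% vs 33.3% — Dr. Moreno is higher every time.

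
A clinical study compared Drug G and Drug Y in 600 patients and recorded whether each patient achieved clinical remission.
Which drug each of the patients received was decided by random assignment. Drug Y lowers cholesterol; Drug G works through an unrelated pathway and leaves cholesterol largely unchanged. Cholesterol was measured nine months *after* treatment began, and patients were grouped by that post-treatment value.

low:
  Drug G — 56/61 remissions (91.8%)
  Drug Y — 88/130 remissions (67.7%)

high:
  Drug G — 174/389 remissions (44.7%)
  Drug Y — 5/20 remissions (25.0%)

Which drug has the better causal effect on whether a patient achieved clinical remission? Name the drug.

Cholesterol lies on the pathway drug → cholesterol → outcome, so adjusting for it blocks the indirect effect. For the total causal effect of drug, use the unadjusted pooled rates.
Pooled: Drug G 51.1% vs Drug Y 62.0%; Drug Y is higher overall.

Drug Y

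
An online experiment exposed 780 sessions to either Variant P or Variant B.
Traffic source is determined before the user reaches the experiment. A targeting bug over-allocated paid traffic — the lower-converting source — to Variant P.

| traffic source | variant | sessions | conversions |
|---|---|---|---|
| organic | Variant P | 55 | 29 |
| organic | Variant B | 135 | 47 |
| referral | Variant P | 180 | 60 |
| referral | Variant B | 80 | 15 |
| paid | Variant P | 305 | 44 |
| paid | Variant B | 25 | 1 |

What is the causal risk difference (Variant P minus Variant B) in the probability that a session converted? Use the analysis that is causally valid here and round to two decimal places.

Within every traffic source level Variant P has the higher rate, yet pooled Variant B does — Simpson's reversal.
Traffic source differs across variants for reasons unrelated to any effect of the variant itself, and it separately predicts the outcome — a classic confounder. We must compare within traffic source levels.
Adjusting over the population distribution of traffic source: 0.244·(0.527−0.348) + 0.333·(0.333−0.188) + 0.423·(0.144−0.040) = +0.136.

+0.14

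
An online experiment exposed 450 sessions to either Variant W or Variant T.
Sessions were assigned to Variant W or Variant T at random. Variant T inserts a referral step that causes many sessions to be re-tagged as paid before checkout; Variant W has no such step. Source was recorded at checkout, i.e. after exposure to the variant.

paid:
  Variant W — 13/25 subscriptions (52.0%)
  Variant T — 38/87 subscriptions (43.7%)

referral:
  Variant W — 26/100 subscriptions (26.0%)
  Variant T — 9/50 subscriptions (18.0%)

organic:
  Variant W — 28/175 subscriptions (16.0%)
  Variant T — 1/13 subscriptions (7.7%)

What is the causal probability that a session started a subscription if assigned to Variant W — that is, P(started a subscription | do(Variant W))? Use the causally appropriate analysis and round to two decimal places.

0.22

The stratified and pooled comparisons disagree (Variant W wins within each traffic source; Variant T wins overall), so the answer turns on the causal role of traffic source.
Traffic source here is a post-treatment variable shaped by the variant; conditioning on it would introduce bias rather than remove it. The overall comparison is the causal one.
So P(outcome | do(Variant W)) is just the pooled rate for Variant W: 67/300 = 0.223.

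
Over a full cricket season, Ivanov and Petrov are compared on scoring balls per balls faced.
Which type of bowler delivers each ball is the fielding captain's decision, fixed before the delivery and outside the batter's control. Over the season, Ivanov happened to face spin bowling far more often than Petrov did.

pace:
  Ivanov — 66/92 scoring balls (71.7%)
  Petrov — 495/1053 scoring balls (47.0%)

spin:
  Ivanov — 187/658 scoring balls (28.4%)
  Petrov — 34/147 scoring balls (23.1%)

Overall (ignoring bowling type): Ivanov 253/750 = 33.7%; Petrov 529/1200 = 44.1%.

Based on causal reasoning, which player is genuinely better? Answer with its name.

Within every bowling type level Ivanov has the higher rate, yet pooled Petrov does — Simpson's reversal.
Nothing the player does changes bowling type; the imbalance is an allocation artefact. With bowling type also predicting the outcome, the pooled figure is confounded, and the within-stratum comparison is the causal one.
Within each level — pace: 71.7% vs 47.0%; spin: 28.4% vs 23.1% — Ivanov is higher every time.

Ivanov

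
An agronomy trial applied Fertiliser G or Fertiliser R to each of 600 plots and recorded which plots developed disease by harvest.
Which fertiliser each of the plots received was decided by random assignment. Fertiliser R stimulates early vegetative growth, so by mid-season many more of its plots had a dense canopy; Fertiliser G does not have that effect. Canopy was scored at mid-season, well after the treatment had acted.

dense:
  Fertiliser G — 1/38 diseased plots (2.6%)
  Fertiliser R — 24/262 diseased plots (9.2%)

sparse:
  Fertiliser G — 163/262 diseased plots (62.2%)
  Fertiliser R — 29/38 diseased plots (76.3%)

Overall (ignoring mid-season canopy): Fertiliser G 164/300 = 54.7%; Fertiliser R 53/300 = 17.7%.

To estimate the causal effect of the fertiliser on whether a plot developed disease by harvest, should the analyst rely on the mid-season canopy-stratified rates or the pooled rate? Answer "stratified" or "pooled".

Mid-season canopy is downstream of the fertiliser. One should not condition on a consequence of treatment, so the overall rates are the right comparison.
Pooled: Fertiliser G 54.7% vs Fertiliser R 17.7%; Fertiliser R is lower overall.

pooled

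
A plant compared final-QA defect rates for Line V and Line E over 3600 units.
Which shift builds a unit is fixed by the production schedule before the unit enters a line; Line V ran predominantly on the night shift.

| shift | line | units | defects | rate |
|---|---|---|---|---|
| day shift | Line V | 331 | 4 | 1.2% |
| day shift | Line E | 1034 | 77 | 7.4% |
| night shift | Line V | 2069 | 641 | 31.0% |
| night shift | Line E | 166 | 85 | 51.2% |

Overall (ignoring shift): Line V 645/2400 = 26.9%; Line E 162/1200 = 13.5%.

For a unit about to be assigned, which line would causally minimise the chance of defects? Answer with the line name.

The imbalance in shift arose from how units were allocated, not from anything the line did; and shift independently affects the outcome. The pooled gap is confounded — condition on shift.
Within each level — day shift: 1.2% vs 7.4%; night shift: 31.0% vs 51.2% — Line V is lower every time.

Line V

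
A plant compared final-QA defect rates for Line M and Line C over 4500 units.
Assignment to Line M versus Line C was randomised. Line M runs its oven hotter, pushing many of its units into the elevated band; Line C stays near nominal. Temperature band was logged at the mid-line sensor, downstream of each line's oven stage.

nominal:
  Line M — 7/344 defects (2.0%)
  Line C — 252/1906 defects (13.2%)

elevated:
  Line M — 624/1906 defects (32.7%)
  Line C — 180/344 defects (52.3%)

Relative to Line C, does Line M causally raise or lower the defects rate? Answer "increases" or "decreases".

increases

In-process temperature band here is a post-treatment variable shaped by the line; conditioning on it would introduce bias rather than remove it. The overall comparison is the causal one.
Pooled: Line M 28.0% vs Line C 19.2%; Line C is lower overall.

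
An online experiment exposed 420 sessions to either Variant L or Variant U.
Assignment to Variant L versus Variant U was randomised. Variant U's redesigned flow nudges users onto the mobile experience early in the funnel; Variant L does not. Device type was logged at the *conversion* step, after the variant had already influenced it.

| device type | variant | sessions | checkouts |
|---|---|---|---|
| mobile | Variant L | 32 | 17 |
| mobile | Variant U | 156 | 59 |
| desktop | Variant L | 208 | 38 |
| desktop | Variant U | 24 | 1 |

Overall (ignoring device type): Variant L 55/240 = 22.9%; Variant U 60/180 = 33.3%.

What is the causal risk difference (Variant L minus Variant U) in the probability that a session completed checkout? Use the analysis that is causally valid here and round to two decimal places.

Within every device type level Variant L has the higher rate, yet pooled Variant U does — Simpson's reversal.
The distribution of device type is itself part of what the variant does — it is an intermediate outcome. Holding it fixed would remove that part of the effect; the total effect is the pooled difference.
The causal difference is the pooled difference: 0.229 − 0.333 = -0.104.

-0.10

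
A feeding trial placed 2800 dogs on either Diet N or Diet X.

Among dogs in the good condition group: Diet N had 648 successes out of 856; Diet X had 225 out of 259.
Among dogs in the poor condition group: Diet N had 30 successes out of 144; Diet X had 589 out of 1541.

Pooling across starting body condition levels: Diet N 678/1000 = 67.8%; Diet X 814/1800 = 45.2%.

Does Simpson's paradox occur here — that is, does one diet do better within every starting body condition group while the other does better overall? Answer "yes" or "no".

Within each starting body condition level (good condition 75.7% vs 86.9%; poor condition 20.8% vs 38.2%), Diet X has the higher rate every time. Pooled: 67.8% vs 45.2% — Diet N has the higher rate overall. The two comparisons disagree.

yes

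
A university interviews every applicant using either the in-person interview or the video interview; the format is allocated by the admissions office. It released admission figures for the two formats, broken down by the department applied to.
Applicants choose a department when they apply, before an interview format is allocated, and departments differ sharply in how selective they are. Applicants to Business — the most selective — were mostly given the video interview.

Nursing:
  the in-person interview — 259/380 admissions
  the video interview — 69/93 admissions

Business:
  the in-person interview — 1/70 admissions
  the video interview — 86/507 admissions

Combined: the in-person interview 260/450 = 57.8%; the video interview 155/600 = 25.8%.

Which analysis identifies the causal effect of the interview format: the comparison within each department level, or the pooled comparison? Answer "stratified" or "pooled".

Since department is a pre-existing factor (not a product of the interview format) and it affects the outcome on its own, it is a confounder. The stratified rates, not the pooled rate, identify the causal effect.
Within each level — Nursing: 68.2% vs 74.2%; Business: 1.4% vs 17.0% — the video interview is higher every time.

stratified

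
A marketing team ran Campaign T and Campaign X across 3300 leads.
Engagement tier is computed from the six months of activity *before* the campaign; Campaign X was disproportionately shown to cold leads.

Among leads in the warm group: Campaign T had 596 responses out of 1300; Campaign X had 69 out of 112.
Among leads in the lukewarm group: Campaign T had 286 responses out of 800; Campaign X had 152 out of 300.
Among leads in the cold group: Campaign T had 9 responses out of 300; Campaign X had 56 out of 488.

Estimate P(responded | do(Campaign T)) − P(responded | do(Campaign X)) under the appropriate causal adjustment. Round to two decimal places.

Campaign X is higher inside every engagement tier stratum but Campaign T is higher in aggregate. Whether to stratify depends on how engagement tier relates to the campaign.
Nothing the campaign does changes engagement tier; the imbalance is an allocation artefact. With engagement tier also predicting the outcome, the pooled figure is confounded, and the within-stratum comparison is the causal one.
Adjusting over the population distribution of engagement tier: 0.428·(0.458−0.616) + 0.333·(0.357−0.507) + 0.239·(0.030−0.115) = -0.137.

-0.14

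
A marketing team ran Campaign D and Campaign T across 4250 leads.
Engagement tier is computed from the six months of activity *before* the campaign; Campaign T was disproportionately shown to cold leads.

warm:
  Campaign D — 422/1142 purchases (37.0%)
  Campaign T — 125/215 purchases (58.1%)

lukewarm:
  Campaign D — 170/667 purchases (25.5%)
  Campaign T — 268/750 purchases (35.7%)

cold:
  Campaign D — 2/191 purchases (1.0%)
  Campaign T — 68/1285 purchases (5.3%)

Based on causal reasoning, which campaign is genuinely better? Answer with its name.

Campaign T

Within every engagement tier level Campaign T has the higher rate, yet pooled Campaign D does — Simpson's reversal.
Engagement tier differs across campaigns for reasons unrelated to any effect of the campaign itself, and it separately predicts the outcome — a classic confounder. We must compare within engagement tier levels.
Within each level — warm: 37.0% vs 58.1%; lukewarm: 25.5% vs 35.7%; cold: 1.0% vs 5.3% — Campaign T is higher every time.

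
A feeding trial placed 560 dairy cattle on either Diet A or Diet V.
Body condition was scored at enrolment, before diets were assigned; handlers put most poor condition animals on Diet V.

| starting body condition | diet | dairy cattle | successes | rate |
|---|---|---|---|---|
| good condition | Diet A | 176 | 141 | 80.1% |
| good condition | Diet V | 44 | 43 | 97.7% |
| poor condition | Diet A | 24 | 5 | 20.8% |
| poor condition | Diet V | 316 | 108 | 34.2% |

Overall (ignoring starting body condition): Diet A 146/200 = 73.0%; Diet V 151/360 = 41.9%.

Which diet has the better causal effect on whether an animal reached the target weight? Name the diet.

Starting body condition satisfies the back-door criterion: it is not a descendant of the diet, and it blocks the spurious path from diet to outcome. Adjusting for it (i.e., using the within-starting body condition rates) gives the causal effect.
Within each level — good condition: 80.1% vs 97.7%; poor condition: 20.8% vs 34.2% — Diet V is higher every time.

Diet V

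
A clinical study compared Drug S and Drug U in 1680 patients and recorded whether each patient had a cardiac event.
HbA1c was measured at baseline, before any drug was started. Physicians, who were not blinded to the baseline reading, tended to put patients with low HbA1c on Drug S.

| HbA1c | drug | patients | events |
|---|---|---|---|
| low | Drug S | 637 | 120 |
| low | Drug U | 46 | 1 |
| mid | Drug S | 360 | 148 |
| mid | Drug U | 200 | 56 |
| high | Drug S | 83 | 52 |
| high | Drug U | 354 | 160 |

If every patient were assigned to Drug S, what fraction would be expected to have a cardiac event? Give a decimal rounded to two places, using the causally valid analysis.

Within every HbA1c level Drug U has the lower rate, yet pooled Drug S does — Simpson's reversal.
HbA1c satisfies the back-door criterion: it is not a descendant of the drug, and it blocks the spurious path from drug to outcome. Adjusting for it (i.e., using the within-HbA1c rates) gives the causal effect.
Standardising Drug S to the population HbA1c mix: 0.407·120/637 + 0.333·148/360 + 0.260·52/83 = 0.377.

0.38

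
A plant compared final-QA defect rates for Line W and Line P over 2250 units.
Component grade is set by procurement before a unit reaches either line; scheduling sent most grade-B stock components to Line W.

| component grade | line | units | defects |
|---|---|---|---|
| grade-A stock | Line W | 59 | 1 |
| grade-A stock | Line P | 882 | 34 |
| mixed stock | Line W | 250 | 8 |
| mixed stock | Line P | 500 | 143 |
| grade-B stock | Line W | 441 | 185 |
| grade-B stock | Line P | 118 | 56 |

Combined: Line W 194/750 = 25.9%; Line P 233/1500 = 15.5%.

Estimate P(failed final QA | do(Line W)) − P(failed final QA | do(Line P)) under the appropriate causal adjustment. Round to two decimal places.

The component grade-specific comparison favours Line W throughout, but the pooled figures favour Line P. The question is whether to condition on component grade.
Component grade satisfies the back-door criterion: it is not a descendant of the line, and it blocks the spurious path from line to outcome. Adjusting for it (i.e., using the within-component grade rates) gives the causal effect.
Adjusting over the population distribution of component grade: 0.418·(0.017−0.039) + 0.333·(0.032−0.286) + 0.248·(0.420−0.475) = -0.107.

-0.11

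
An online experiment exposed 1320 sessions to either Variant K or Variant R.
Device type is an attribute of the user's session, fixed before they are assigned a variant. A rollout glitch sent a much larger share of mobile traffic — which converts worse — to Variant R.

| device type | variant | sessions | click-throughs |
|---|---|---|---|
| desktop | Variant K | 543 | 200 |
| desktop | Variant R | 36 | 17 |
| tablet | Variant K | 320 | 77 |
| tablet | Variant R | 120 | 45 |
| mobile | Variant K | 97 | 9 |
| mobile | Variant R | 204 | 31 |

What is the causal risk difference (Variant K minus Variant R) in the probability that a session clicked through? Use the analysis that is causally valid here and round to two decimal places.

-0.10

Device type is set before the variant has any effect — it is not caused by the variant — and it independently drives the outcome. That makes it a confounder, so the causal comparison is within device type levels.
Adjusting over the population distribution of device type: 0.439·(0.368−0.472) + 0.333·(0.241−0.375) + 0.228·(0.093−0.152) = -0.104.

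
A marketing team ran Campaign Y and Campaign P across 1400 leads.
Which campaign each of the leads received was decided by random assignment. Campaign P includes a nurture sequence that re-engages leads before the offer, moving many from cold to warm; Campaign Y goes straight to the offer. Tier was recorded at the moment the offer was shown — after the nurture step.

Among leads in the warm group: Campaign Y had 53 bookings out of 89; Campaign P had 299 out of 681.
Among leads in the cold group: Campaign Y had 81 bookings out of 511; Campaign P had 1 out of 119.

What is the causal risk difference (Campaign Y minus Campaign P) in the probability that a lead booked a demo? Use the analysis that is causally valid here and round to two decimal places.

Engagement tier here is a post-treatment variable shaped by the campaign; conditioning on it would introduce bias rather than remove it. The overall comparison is the causal one.
The causal difference is the pooled difference: 0.223 − 0.375 = -0.152.

-0.15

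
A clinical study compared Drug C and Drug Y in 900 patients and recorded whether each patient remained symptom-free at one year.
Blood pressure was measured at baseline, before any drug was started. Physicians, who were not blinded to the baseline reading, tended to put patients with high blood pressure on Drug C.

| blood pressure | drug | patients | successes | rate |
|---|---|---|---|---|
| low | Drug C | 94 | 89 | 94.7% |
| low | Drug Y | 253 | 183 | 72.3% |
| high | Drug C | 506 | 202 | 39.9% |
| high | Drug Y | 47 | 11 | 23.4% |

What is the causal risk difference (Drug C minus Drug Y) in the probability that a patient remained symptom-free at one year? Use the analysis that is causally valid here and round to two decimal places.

Within every blood pressure level Drug C has the higher rate, yet pooled Drug Y does — Simpson's reversal.
Nothing the drug does changes blood pressure; the imbalance is an allocation artefact. With blood pressure also predicting the outcome, the pooled figure is confounded, and the within-stratum comparison is the causal one.
Adjusting over the population distribution of blood pressure: 0.386·(0.947−0.723) + 0.614·(0.399−0.234) = +0.188.

+0.19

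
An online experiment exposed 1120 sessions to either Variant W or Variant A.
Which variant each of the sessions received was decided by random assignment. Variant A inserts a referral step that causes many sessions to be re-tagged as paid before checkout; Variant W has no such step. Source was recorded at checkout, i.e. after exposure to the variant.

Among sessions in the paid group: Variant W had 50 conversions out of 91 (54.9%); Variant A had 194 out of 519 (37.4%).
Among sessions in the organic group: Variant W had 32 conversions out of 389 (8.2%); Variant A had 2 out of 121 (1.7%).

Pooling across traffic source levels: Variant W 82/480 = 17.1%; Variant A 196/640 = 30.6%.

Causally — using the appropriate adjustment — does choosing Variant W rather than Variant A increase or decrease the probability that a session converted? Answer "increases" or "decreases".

decreases

The traffic source-specific comparison favours Variant W throughout, but the pooled figures favour Variant A. The question is whether to condition on traffic source.
Traffic source is downstream of the variant. One should not condition on a consequence of treatment, so the overall rates are the right comparison.
Pooled: Variant W 17.1% vs Variant A 30.6%; Variant A is higher overall.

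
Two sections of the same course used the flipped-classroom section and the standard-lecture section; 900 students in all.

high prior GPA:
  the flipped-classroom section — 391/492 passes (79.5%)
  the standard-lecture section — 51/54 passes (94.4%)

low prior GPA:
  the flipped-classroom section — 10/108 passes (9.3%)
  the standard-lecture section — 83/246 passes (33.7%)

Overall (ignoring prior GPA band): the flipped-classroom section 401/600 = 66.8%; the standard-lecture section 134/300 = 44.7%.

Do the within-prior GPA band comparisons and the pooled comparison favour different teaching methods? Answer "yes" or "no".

Within each prior GPA band level (high prior GPA 79.5% vs 94.4%; low prior GPA 9.3% vs 33.7%), the standard-lecture section has the higher rate every time. Pooled: 66.8% vs 44.7% — the flipped-classroom section has the higher rate overall. The two comparisons disagree.

yes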